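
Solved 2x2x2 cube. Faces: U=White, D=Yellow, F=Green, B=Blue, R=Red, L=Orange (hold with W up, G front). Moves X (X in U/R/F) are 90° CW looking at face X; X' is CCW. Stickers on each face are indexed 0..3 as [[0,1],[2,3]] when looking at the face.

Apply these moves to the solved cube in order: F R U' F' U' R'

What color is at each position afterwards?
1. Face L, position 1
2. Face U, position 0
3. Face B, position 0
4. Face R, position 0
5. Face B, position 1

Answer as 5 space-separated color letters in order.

After move 1 (F): F=GGGG U=WWOO R=WRWR D=RRYY L=OYOY
After move 2 (R): R=WWRR U=WGOG F=GRGY D=RBYB B=OBWB
After move 3 (U'): U=GGWO F=OYGY R=GRRR B=WWWB L=OBOY
After move 4 (F'): F=YYOG U=GGGR R=BRRR D=BYYB L=OOOW
After move 5 (U'): U=GRGG F=OOOG R=YYRR B=BRWB L=WWOW
After move 6 (R'): R=YRYR U=GWGB F=OROG D=BOYG B=BRYB
Query 1: L[1] = W
Query 2: U[0] = G
Query 3: B[0] = B
Query 4: R[0] = Y
Query 5: B[1] = R

Answer: W G B Y R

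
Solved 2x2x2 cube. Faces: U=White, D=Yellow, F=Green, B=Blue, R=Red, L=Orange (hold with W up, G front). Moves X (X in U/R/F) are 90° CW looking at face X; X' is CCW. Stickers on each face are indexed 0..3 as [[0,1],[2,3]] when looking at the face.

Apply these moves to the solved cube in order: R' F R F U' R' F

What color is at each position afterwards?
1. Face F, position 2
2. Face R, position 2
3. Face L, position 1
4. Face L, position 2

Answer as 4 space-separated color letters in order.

Answer: G O R O

Derivation:
After move 1 (R'): R=RRRR U=WBWB F=GWGW D=YGYG B=YBYB
After move 2 (F): F=GGWW U=WBOO R=WRBR D=RRYG L=OYOG
After move 3 (R): R=BWRR U=WGOW F=GRWG D=RYYY B=OBBB
After move 4 (F): F=WGGR U=WGGY R=OWWR D=RBYY L=OROY
After move 5 (U'): U=GYWG F=ORGR R=WGWR B=OWBB L=OBOY
After move 6 (R'): R=GRWW U=GBWO F=OYGG D=RRYR B=YWBB
After move 7 (F): F=GOGY U=GBYB R=WROW D=WGYR L=OROR
Query 1: F[2] = G
Query 2: R[2] = O
Query 3: L[1] = R
Query 4: L[2] = O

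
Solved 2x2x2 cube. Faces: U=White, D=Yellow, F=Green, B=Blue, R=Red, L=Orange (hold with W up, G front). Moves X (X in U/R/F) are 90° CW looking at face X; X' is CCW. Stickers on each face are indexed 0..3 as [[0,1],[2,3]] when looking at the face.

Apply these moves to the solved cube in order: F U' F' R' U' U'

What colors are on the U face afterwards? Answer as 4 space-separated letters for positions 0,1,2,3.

After move 1 (F): F=GGGG U=WWOO R=WRWR D=RRYY L=OYOY
After move 2 (U'): U=WOWO F=OYGG R=GGWR B=WRBB L=BBOY
After move 3 (F'): F=YGOG U=WOGW R=RGRR D=BYYY L=BOOW
After move 4 (R'): R=GRRR U=WBGW F=YOOW D=BGYG B=YRYB
After move 5 (U'): U=BWWG F=BOOW R=YORR B=GRYB L=YROW
After move 6 (U'): U=WGBW F=YROW R=BORR B=YOYB L=GROW
Query: U face = WGBW

Answer: W G B W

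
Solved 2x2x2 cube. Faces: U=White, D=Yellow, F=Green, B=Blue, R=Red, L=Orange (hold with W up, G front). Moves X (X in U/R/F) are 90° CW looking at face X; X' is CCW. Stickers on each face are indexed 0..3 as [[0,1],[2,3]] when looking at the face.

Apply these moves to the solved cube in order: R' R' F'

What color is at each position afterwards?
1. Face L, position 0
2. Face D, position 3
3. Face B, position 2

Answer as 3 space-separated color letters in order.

After move 1 (R'): R=RRRR U=WBWB F=GWGW D=YGYG B=YBYB
After move 2 (R'): R=RRRR U=WYWY F=GBGB D=YWYW B=GBGB
After move 3 (F'): F=BBGG U=WYRR R=WRYR D=OOYW L=OYOW
Query 1: L[0] = O
Query 2: D[3] = W
Query 3: B[2] = G

Answer: O W G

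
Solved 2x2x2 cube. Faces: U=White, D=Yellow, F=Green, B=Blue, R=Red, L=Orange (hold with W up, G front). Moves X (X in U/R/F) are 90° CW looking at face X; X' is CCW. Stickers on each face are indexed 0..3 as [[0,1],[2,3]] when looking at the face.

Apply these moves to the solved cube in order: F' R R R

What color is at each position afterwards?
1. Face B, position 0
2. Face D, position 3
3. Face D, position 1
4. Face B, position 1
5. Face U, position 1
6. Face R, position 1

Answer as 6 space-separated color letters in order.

Answer: Y G G B B R

Derivation:
After move 1 (F'): F=GGGG U=WWRR R=YRYR D=OOYY L=OWOW
After move 2 (R): R=YYRR U=WGRG F=GOGY D=OBYB B=RBWB
After move 3 (R): R=RYRY U=WORY F=GBGB D=OWYR B=GBGB
After move 4 (R): R=RRYY U=WBRB F=GWGR D=OGYG B=YBOB
Query 1: B[0] = Y
Query 2: D[3] = G
Query 3: D[1] = G
Query 4: B[1] = B
Query 5: U[1] = B
Query 6: R[1] = R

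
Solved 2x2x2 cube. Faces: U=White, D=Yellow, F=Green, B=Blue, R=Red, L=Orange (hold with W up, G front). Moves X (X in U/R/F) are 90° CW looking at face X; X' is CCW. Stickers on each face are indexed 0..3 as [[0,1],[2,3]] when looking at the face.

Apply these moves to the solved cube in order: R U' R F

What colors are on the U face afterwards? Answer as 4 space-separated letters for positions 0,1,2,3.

After move 1 (R): R=RRRR U=WGWG F=GYGY D=YBYB B=WBWB
After move 2 (U'): U=GGWW F=OOGY R=GYRR B=RRWB L=WBOO
After move 3 (R): R=RGRY U=GOWY F=OBGB D=YWYR B=WRGB
After move 4 (F): F=GOBB U=GOOB R=WGYY D=RRYR L=WYOW
Query: U face = GOOB

Answer: G O O B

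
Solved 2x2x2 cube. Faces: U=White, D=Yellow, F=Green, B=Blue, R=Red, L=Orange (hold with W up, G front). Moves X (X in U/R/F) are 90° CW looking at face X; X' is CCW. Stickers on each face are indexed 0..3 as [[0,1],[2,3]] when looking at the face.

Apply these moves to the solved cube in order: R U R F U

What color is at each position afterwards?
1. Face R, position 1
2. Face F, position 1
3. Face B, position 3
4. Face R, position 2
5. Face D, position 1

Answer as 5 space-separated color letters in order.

Answer: O W B Y R

Derivation:
After move 1 (R): R=RRRR U=WGWG F=GYGY D=YBYB B=WBWB
After move 2 (U): U=WWGG F=RRGY R=WBRR B=OOWB L=GYOO
After move 3 (R): R=RWRB U=WRGY F=RBGB D=YWYO B=GOWB
After move 4 (F): F=GRBB U=WROY R=GWYB D=RRYO L=GYOW
After move 5 (U): U=OWYR F=GWBB R=GOYB B=GYWB L=GROW
Query 1: R[1] = O
Query 2: F[1] = W
Query 3: B[3] = B
Query 4: R[2] = Y
Query 5: D[1] = R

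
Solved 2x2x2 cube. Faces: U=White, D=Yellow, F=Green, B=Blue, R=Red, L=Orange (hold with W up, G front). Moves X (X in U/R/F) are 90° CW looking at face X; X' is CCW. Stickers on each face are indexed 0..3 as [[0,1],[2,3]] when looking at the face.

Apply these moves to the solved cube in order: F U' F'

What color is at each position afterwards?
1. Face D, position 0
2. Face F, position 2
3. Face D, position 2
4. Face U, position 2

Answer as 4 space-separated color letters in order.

Answer: B O Y G

Derivation:
After move 1 (F): F=GGGG U=WWOO R=WRWR D=RRYY L=OYOY
After move 2 (U'): U=WOWO F=OYGG R=GGWR B=WRBB L=BBOY
After move 3 (F'): F=YGOG U=WOGW R=RGRR D=BYYY L=BOOW
Query 1: D[0] = B
Query 2: F[2] = O
Query 3: D[2] = Y
Query 4: U[2] = G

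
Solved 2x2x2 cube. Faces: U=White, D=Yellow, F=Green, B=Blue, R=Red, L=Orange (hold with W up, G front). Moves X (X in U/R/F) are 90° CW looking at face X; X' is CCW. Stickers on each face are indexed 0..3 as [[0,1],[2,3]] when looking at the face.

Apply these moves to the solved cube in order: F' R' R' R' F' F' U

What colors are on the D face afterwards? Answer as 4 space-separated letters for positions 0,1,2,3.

After move 1 (F'): F=GGGG U=WWRR R=YRYR D=OOYY L=OWOW
After move 2 (R'): R=RRYY U=WBRB F=GWGR D=OGYG B=YBOB
After move 3 (R'): R=RYRY U=WORY F=GBGB D=OWYR B=GBGB
After move 4 (R'): R=YYRR U=WGRG F=GOGY D=OBYB B=RBWB
After move 5 (F'): F=OYGG U=WGYR R=BYOR D=WWYB L=OGOR
After move 6 (F'): F=YGOG U=WGBO R=WYWR D=GRYB L=OROY
After move 7 (U): U=BWOG F=WYOG R=RBWR B=ORWB L=YGOY
Query: D face = GRYB

Answer: G R Y B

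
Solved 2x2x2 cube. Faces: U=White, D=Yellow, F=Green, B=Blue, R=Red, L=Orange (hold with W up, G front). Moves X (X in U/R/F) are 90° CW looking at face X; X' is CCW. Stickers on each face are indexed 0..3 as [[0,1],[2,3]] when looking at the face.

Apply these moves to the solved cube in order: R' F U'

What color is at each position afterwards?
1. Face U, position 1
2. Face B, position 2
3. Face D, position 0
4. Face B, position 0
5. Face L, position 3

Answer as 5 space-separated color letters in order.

Answer: O Y R W G

Derivation:
After move 1 (R'): R=RRRR U=WBWB F=GWGW D=YGYG B=YBYB
After move 2 (F): F=GGWW U=WBOO R=WRBR D=RRYG L=OYOG
After move 3 (U'): U=BOWO F=OYWW R=GGBR B=WRYB L=YBOG
Query 1: U[1] = O
Query 2: B[2] = Y
Query 3: D[0] = R
Query 4: B[0] = W
Query 5: L[3] = G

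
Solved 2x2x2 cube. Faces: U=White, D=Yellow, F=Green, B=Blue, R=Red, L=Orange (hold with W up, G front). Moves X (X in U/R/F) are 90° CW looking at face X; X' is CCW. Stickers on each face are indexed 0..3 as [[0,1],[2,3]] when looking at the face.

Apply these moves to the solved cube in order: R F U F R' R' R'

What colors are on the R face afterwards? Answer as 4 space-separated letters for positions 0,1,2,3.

After move 1 (R): R=RRRR U=WGWG F=GYGY D=YBYB B=WBWB
After move 2 (F): F=GGYY U=WGOO R=WRGR D=RRYB L=OYOB
After move 3 (U): U=OWOG F=WRYY R=WBGR B=OYWB L=GGOB
After move 4 (F): F=YWYR U=OWBG R=OBGR D=GWYB L=GROR
After move 5 (R'): R=BROG U=OWBO F=YWYG D=GWYR B=BYWB
After move 6 (R'): R=RGBO U=OWBB F=YWYO D=GWYG B=RYWB
After move 7 (R'): R=GORB U=OWBR F=YWYB D=GWYO B=GYWB
Query: R face = GORB

Answer: G O R B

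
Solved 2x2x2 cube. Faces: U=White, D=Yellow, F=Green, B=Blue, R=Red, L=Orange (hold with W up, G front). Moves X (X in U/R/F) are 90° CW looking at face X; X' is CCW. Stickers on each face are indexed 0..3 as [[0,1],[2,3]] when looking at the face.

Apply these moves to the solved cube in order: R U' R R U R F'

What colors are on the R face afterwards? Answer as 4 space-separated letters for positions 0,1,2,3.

Answer: O Y Y R

Derivation:
After move 1 (R): R=RRRR U=WGWG F=GYGY D=YBYB B=WBWB
After move 2 (U'): U=GGWW F=OOGY R=GYRR B=RRWB L=WBOO
After move 3 (R): R=RGRY U=GOWY F=OBGB D=YWYR B=WRGB
After move 4 (R): R=RRYG U=GBWB F=OWGR D=YGYW B=YROB
After move 5 (U): U=WGBB F=RRGR R=YRYG B=WBOB L=OWOO
After move 6 (R): R=YYGR U=WRBR F=RGGW D=YOYW B=BBGB
After move 7 (F'): F=GWRG U=WRYG R=OYYR D=WOYW L=OROB
Query: R face = OYYR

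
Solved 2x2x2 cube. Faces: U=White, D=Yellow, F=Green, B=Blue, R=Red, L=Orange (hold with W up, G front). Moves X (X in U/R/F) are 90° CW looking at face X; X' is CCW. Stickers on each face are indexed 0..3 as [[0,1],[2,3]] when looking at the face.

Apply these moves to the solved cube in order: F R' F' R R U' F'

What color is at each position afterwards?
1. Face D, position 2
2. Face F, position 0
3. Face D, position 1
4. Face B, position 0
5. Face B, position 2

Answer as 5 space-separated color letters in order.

After move 1 (F): F=GGGG U=WWOO R=WRWR D=RRYY L=OYOY
After move 2 (R'): R=RRWW U=WBOB F=GWGO D=RGYG B=YBRB
After move 3 (F'): F=WOGG U=WBRW R=GRRW D=YYYG L=OBOO
After move 4 (R): R=RGWR U=WORG F=WYGG D=YRYY B=WBBB
After move 5 (R): R=WRRG U=WYRG F=WRGY D=YBYW B=GBOB
After move 6 (U'): U=YGWR F=OBGY R=WRRG B=WROB L=GBOO
After move 7 (F'): F=BYOG U=YGWR R=BRYG D=BOYW L=GROW
Query 1: D[2] = Y
Query 2: F[0] = B
Query 3: D[1] = O
Query 4: B[0] = W
Query 5: B[2] = O

Answer: Y B O W O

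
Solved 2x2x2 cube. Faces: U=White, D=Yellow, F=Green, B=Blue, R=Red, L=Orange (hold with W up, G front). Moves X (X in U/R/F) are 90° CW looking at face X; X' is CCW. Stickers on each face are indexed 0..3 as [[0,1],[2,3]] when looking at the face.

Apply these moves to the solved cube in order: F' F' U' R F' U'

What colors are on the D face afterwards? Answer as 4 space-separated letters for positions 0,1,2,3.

After move 1 (F'): F=GGGG U=WWRR R=YRYR D=OOYY L=OWOW
After move 2 (F'): F=GGGG U=WWYY R=OROR D=WWYY L=OROR
After move 3 (U'): U=WYWY F=ORGG R=GGOR B=ORBB L=BBOR
After move 4 (R): R=OGRG U=WRWG F=OWGY D=WBYO B=YRYB
After move 5 (F'): F=WYOG U=WROR R=BGWG D=BRYO L=BGOW
After move 6 (U'): U=RRWO F=BGOG R=WYWG B=BGYB L=YROW
Query: D face = BRYO

Answer: B R Y O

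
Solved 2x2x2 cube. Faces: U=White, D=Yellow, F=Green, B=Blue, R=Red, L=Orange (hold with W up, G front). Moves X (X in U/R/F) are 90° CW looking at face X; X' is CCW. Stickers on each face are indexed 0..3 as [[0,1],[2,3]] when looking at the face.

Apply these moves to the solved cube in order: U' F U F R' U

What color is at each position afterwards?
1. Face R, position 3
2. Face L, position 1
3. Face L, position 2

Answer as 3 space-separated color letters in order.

Answer: W W O

Derivation:
After move 1 (U'): U=WWWW F=OOGG R=GGRR B=RRBB L=BBOO
After move 2 (F): F=GOGO U=WWOB R=WGWR D=RGYY L=BYOY
After move 3 (U): U=OWBW F=WGGO R=RRWR B=BYBB L=GOOY
After move 4 (F): F=GWOG U=OWYO R=BRWR D=WRYY L=GROG
After move 5 (R'): R=RRBW U=OBYB F=GWOO D=WWYG B=YYRB
After move 6 (U): U=YOBB F=RROO R=YYBW B=GRRB L=GWOG
Query 1: R[3] = W
Query 2: L[1] = W
Query 3: L[2] = O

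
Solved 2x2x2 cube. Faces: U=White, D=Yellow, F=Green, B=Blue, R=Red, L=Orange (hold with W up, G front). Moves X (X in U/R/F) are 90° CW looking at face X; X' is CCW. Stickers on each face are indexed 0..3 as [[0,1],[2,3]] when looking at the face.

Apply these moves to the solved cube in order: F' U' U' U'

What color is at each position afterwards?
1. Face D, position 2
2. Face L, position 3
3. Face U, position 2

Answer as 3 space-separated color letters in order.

Answer: Y W R

Derivation:
After move 1 (F'): F=GGGG U=WWRR R=YRYR D=OOYY L=OWOW
After move 2 (U'): U=WRWR F=OWGG R=GGYR B=YRBB L=BBOW
After move 3 (U'): U=RRWW F=BBGG R=OWYR B=GGBB L=YROW
After move 4 (U'): U=RWRW F=YRGG R=BBYR B=OWBB L=GGOW
Query 1: D[2] = Y
Query 2: L[3] = W
Query 3: U[2] = R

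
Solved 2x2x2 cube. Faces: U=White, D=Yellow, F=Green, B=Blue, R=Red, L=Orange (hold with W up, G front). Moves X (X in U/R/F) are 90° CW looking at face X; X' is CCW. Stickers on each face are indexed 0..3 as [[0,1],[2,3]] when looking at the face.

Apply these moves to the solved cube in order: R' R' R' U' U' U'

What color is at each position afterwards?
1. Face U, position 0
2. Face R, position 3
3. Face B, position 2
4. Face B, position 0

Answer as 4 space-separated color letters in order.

After move 1 (R'): R=RRRR U=WBWB F=GWGW D=YGYG B=YBYB
After move 2 (R'): R=RRRR U=WYWY F=GBGB D=YWYW B=GBGB
After move 3 (R'): R=RRRR U=WGWG F=GYGY D=YBYB B=WBWB
After move 4 (U'): U=GGWW F=OOGY R=GYRR B=RRWB L=WBOO
After move 5 (U'): U=GWGW F=WBGY R=OORR B=GYWB L=RROO
After move 6 (U'): U=WWGG F=RRGY R=WBRR B=OOWB L=GYOO
Query 1: U[0] = W
Query 2: R[3] = R
Query 3: B[2] = W
Query 4: B[0] = O

Answer: W R W O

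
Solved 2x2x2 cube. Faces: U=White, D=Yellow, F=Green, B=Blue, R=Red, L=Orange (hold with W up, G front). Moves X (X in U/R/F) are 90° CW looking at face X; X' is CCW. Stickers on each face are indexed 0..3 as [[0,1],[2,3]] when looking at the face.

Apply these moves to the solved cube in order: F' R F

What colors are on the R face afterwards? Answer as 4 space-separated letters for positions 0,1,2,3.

Answer: R Y G R

Derivation:
After move 1 (F'): F=GGGG U=WWRR R=YRYR D=OOYY L=OWOW
After move 2 (R): R=YYRR U=WGRG F=GOGY D=OBYB B=RBWB
After move 3 (F): F=GGYO U=WGWW R=RYGR D=RYYB L=OOOB
Query: R face = RYGR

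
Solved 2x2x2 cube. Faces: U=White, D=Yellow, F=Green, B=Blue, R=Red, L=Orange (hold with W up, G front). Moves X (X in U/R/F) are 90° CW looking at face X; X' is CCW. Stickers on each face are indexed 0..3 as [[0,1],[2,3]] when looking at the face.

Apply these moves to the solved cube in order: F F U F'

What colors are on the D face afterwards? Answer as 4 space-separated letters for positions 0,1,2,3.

Answer: G R Y Y

Derivation:
After move 1 (F): F=GGGG U=WWOO R=WRWR D=RRYY L=OYOY
After move 2 (F): F=GGGG U=WWYY R=OROR D=WWYY L=OROR
After move 3 (U): U=YWYW F=ORGG R=BBOR B=ORBB L=GGOR
After move 4 (F'): F=RGOG U=YWBO R=WBWR D=GRYY L=GWOY
Query: D face = GRYY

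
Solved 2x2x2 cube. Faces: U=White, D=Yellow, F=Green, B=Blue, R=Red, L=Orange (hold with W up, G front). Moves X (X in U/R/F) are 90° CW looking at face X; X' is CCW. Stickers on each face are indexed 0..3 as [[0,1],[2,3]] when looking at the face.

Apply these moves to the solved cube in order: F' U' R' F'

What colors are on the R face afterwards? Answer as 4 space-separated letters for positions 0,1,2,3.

After move 1 (F'): F=GGGG U=WWRR R=YRYR D=OOYY L=OWOW
After move 2 (U'): U=WRWR F=OWGG R=GGYR B=YRBB L=BBOW
After move 3 (R'): R=GRGY U=WBWY F=ORGR D=OWYG B=YROB
After move 4 (F'): F=RROG U=WBGG R=WROY D=BWYG L=BYOW
Query: R face = WROY

Answer: W R O Y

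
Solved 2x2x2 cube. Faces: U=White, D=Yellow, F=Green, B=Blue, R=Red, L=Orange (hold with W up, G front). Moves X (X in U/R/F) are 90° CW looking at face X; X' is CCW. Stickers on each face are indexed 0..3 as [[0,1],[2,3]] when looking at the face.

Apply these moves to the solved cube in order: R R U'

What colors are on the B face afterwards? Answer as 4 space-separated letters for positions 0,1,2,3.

Answer: R R G B

Derivation:
After move 1 (R): R=RRRR U=WGWG F=GYGY D=YBYB B=WBWB
After move 2 (R): R=RRRR U=WYWY F=GBGB D=YWYW B=GBGB
After move 3 (U'): U=YYWW F=OOGB R=GBRR B=RRGB L=GBOO
Query: B face = RRGB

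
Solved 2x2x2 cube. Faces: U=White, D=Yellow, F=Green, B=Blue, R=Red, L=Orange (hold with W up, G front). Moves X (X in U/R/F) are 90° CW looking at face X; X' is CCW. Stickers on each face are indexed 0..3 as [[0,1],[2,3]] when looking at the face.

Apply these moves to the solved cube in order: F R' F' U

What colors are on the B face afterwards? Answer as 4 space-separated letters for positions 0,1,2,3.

Answer: O B R B

Derivation:
After move 1 (F): F=GGGG U=WWOO R=WRWR D=RRYY L=OYOY
After move 2 (R'): R=RRWW U=WBOB F=GWGO D=RGYG B=YBRB
After move 3 (F'): F=WOGG U=WBRW R=GRRW D=YYYG L=OBOO
After move 4 (U): U=RWWB F=GRGG R=YBRW B=OBRB L=WOOO
Query: B face = OBRB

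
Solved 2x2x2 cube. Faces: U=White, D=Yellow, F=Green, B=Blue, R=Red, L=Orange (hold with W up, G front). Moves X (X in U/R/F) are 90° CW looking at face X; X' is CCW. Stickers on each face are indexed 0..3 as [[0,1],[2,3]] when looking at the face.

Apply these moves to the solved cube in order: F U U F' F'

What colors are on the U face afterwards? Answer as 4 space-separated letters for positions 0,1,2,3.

After move 1 (F): F=GGGG U=WWOO R=WRWR D=RRYY L=OYOY
After move 2 (U): U=OWOW F=WRGG R=BBWR B=OYBB L=GGOY
After move 3 (U): U=OOWW F=BBGG R=OYWR B=GGBB L=WROY
After move 4 (F'): F=BGBG U=OOOW R=RYRR D=RYYY L=WWOW
After move 5 (F'): F=GGBB U=OORR R=YYRR D=WWYY L=WWOO
Query: U face = OORR

Answer: O O R R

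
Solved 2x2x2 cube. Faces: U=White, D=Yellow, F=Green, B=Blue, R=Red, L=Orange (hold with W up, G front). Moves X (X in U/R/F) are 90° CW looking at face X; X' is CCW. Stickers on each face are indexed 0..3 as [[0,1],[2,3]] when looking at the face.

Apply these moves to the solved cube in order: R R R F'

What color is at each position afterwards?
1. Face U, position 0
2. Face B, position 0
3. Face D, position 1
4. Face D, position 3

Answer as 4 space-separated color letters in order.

After move 1 (R): R=RRRR U=WGWG F=GYGY D=YBYB B=WBWB
After move 2 (R): R=RRRR U=WYWY F=GBGB D=YWYW B=GBGB
After move 3 (R): R=RRRR U=WBWB F=GWGW D=YGYG B=YBYB
After move 4 (F'): F=WWGG U=WBRR R=GRYR D=OOYG L=OBOW
Query 1: U[0] = W
Query 2: B[0] = Y
Query 3: D[1] = O
Query 4: D[3] = G

Answer: W Y O G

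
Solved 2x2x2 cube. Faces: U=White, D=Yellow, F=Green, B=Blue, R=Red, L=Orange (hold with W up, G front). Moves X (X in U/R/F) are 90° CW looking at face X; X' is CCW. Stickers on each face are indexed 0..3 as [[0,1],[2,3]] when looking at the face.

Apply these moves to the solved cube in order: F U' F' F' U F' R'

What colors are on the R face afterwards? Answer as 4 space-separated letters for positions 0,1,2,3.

After move 1 (F): F=GGGG U=WWOO R=WRWR D=RRYY L=OYOY
After move 2 (U'): U=WOWO F=OYGG R=GGWR B=WRBB L=BBOY
After move 3 (F'): F=YGOG U=WOGW R=RGRR D=BYYY L=BOOW
After move 4 (F'): F=GGYO U=WORR R=YGBR D=OWYY L=BWOG
After move 5 (U): U=RWRO F=YGYO R=WRBR B=BWBB L=GGOG
After move 6 (F'): F=GOYY U=RWWB R=WROR D=GGYY L=GOOR
After move 7 (R'): R=RRWO U=RBWB F=GWYB D=GOYY B=YWGB
Query: R face = RRWO

Answer: R R W O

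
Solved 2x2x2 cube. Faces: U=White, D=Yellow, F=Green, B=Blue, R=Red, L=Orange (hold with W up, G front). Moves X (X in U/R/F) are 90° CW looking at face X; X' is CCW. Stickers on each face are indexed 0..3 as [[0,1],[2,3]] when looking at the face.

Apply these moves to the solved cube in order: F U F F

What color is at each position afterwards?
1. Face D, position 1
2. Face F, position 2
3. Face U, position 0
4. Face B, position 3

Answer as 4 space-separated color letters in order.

Answer: O R O B

Derivation:
After move 1 (F): F=GGGG U=WWOO R=WRWR D=RRYY L=OYOY
After move 2 (U): U=OWOW F=WRGG R=BBWR B=OYBB L=GGOY
After move 3 (F): F=GWGR U=OWYG R=OBWR D=WBYY L=GROR
After move 4 (F): F=GGRW U=OWRR R=YBGR D=WOYY L=GWOB
Query 1: D[1] = O
Query 2: F[2] = R
Query 3: U[0] = O
Query 4: B[3] = B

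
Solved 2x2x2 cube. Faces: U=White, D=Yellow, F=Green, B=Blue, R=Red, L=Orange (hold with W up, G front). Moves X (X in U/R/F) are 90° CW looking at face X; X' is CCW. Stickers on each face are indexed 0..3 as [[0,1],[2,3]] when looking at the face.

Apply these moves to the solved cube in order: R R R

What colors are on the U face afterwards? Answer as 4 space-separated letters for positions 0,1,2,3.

Answer: W B W B

Derivation:
After move 1 (R): R=RRRR U=WGWG F=GYGY D=YBYB B=WBWB
After move 2 (R): R=RRRR U=WYWY F=GBGB D=YWYW B=GBGB
After move 3 (R): R=RRRR U=WBWB F=GWGW D=YGYG B=YBYB
Query: U face = WBWB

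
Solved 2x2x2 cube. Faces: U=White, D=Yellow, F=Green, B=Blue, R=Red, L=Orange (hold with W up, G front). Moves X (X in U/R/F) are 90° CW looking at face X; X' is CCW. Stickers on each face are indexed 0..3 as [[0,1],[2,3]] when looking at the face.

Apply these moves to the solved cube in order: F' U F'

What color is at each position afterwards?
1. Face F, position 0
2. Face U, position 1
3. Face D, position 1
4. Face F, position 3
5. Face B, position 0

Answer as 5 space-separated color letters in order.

After move 1 (F'): F=GGGG U=WWRR R=YRYR D=OOYY L=OWOW
After move 2 (U): U=RWRW F=YRGG R=BBYR B=OWBB L=GGOW
After move 3 (F'): F=RGYG U=RWBY R=OBOR D=GWYY L=GWOR
Query 1: F[0] = R
Query 2: U[1] = W
Query 3: D[1] = W
Query 4: F[3] = G
Query 5: B[0] = O

Answer: R W W G O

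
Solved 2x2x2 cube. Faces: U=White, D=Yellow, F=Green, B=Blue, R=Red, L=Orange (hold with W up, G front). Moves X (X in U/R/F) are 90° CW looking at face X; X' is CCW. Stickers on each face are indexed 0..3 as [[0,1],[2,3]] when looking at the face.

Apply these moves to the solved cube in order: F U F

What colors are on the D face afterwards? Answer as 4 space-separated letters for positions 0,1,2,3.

After move 1 (F): F=GGGG U=WWOO R=WRWR D=RRYY L=OYOY
After move 2 (U): U=OWOW F=WRGG R=BBWR B=OYBB L=GGOY
After move 3 (F): F=GWGR U=OWYG R=OBWR D=WBYY L=GROR
Query: D face = WBYY

Answer: W B Y Y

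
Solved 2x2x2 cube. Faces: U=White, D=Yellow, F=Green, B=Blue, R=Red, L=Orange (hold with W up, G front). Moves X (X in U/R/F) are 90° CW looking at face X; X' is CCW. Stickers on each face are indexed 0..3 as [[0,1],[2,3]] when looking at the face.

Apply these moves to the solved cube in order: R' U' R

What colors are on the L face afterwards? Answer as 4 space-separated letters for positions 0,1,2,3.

After move 1 (R'): R=RRRR U=WBWB F=GWGW D=YGYG B=YBYB
After move 2 (U'): U=BBWW F=OOGW R=GWRR B=RRYB L=YBOO
After move 3 (R): R=RGRW U=BOWW F=OGGG D=YYYR B=WRBB
Query: L face = YBOO

Answer: Y B O O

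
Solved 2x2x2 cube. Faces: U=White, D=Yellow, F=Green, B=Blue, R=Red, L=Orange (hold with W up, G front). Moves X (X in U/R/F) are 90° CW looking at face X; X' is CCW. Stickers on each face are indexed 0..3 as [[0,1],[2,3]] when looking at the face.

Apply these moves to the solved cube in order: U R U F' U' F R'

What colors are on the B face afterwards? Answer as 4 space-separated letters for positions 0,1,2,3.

After move 1 (U): U=WWWW F=RRGG R=BBRR B=OOBB L=GGOO
After move 2 (R): R=RBRB U=WRWG F=RYGY D=YBYO B=WOWB
After move 3 (U): U=WWGR F=RBGY R=WORB B=GGWB L=RYOO
After move 4 (F'): F=BYRG U=WWWR R=BOYB D=YOYO L=RROG
After move 5 (U'): U=WRWW F=RRRG R=BYYB B=BOWB L=GGOG
After move 6 (F): F=RRGR U=WRGG R=WYWB D=YBYO L=GYOO
After move 7 (R'): R=YBWW U=WWGB F=RRGG D=YRYR B=OOBB
Query: B face = OOBB

Answer: O O B B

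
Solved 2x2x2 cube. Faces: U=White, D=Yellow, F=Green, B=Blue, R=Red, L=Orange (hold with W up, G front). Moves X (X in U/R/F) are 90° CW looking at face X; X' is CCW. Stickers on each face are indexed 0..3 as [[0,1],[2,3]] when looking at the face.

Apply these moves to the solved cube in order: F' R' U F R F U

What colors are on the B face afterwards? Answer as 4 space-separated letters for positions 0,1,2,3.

Answer: G Y W B

Derivation:
After move 1 (F'): F=GGGG U=WWRR R=YRYR D=OOYY L=OWOW
After move 2 (R'): R=RRYY U=WBRB F=GWGR D=OGYG B=YBOB
After move 3 (U): U=RWBB F=RRGR R=YBYY B=OWOB L=GWOW
After move 4 (F): F=GRRR U=RWWW R=BBBY D=YYYG L=GOOG
After move 5 (R): R=BBYB U=RRWR F=GYRG D=YOYO B=WWWB
After move 6 (F): F=RGGY U=RRGO R=WBRB D=YBYO L=GYOO
After move 7 (U): U=GROR F=WBGY R=WWRB B=GYWB L=RGOO
Query: B face = GYWB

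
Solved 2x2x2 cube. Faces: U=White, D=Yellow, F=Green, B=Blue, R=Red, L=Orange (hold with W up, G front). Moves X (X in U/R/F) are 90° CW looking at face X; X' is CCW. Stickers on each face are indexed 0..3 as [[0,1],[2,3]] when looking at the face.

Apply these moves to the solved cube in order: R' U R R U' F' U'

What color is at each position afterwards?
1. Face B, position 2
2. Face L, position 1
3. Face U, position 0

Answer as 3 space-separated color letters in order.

Answer: R R G

Derivation:
After move 1 (R'): R=RRRR U=WBWB F=GWGW D=YGYG B=YBYB
After move 2 (U): U=WWBB F=RRGW R=YBRR B=OOYB L=GWOO
After move 3 (R): R=RYRB U=WRBW F=RGGG D=YYYO B=BOWB
After move 4 (R): R=RRBY U=WGBG F=RYGO D=YWYB B=WORB
After move 5 (U'): U=GGWB F=GWGO R=RYBY B=RRRB L=WOOO
After move 6 (F'): F=WOGG U=GGRB R=WYYY D=OOYB L=WBOW
After move 7 (U'): U=GBGR F=WBGG R=WOYY B=WYRB L=RROW
Query 1: B[2] = R
Query 2: L[1] = R
Query 3: U[0] = G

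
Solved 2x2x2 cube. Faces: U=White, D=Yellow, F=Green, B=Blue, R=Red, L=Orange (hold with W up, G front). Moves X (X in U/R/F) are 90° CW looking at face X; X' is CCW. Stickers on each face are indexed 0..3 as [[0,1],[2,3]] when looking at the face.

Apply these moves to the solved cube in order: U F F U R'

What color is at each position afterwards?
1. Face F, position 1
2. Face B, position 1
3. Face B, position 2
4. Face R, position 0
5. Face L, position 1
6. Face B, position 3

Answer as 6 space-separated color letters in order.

Answer: W R W O G B

Derivation:
After move 1 (U): U=WWWW F=RRGG R=BBRR B=OOBB L=GGOO
After move 2 (F): F=GRGR U=WWOG R=WBWR D=RBYY L=GYOY
After move 3 (F): F=GGRR U=WWYY R=OBGR D=WWYY L=GROB
After move 4 (U): U=YWYW F=OBRR R=OOGR B=GRBB L=GGOB
After move 5 (R'): R=OROG U=YBYG F=OWRW D=WBYR B=YRWB
Query 1: F[1] = W
Query 2: B[1] = R
Query 3: B[2] = W
Query 4: R[0] = O
Query 5: L[1] = G
Query 6: B[3] = B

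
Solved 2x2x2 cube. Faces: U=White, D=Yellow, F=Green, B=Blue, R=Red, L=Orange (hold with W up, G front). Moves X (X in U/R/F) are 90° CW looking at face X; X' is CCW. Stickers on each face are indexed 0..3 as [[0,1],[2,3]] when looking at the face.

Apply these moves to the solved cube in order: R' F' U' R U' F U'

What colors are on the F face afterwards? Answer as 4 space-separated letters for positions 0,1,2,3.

After move 1 (R'): R=RRRR U=WBWB F=GWGW D=YGYG B=YBYB
After move 2 (F'): F=WWGG U=WBRR R=GRYR D=OOYG L=OBOW
After move 3 (U'): U=BRWR F=OBGG R=WWYR B=GRYB L=YBOW
After move 4 (R): R=YWRW U=BBWG F=OOGG D=OYYG B=RRRB
After move 5 (U'): U=BGBW F=YBGG R=OORW B=YWRB L=RROW
After move 6 (F): F=GYGB U=BGWR R=BOWW D=ROYG L=ROOY
After move 7 (U'): U=GRBW F=ROGB R=GYWW B=BORB L=YWOY
Query: F face = ROGB

Answer: R O G B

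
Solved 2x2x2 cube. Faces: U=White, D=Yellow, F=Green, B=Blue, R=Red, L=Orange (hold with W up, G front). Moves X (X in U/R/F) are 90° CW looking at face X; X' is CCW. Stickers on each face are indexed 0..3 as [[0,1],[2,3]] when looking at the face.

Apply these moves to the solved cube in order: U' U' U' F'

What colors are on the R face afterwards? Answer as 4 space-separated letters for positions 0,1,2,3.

After move 1 (U'): U=WWWW F=OOGG R=GGRR B=RRBB L=BBOO
After move 2 (U'): U=WWWW F=BBGG R=OORR B=GGBB L=RROO
After move 3 (U'): U=WWWW F=RRGG R=BBRR B=OOBB L=GGOO
After move 4 (F'): F=RGRG U=WWBR R=YBYR D=GOYY L=GWOW
Query: R face = YBYR

Answer: Y B Y R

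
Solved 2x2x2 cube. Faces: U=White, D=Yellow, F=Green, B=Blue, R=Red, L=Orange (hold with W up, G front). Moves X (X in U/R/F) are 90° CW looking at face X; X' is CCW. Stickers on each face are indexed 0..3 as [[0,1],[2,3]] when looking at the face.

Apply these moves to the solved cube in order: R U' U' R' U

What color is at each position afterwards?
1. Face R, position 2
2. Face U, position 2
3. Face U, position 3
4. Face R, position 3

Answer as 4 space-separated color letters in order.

After move 1 (R): R=RRRR U=WGWG F=GYGY D=YBYB B=WBWB
After move 2 (U'): U=GGWW F=OOGY R=GYRR B=RRWB L=WBOO
After move 3 (U'): U=GWGW F=WBGY R=OORR B=GYWB L=RROO
After move 4 (R'): R=OROR U=GWGG F=WWGW D=YBYY B=BYBB
After move 5 (U): U=GGGW F=ORGW R=BYOR B=RRBB L=WWOO
Query 1: R[2] = O
Query 2: U[2] = G
Query 3: U[3] = W
Query 4: R[3] = R

Answer: O G W R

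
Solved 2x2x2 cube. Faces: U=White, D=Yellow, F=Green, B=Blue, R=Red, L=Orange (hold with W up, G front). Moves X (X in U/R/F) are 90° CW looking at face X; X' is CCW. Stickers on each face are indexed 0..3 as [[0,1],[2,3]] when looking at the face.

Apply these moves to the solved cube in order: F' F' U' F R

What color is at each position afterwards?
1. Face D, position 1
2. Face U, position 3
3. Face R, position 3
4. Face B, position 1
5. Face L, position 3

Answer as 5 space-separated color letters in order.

After move 1 (F'): F=GGGG U=WWRR R=YRYR D=OOYY L=OWOW
After move 2 (F'): F=GGGG U=WWYY R=OROR D=WWYY L=OROR
After move 3 (U'): U=WYWY F=ORGG R=GGOR B=ORBB L=BBOR
After move 4 (F): F=GOGR U=WYRB R=WGYR D=OGYY L=BWOW
After move 5 (R): R=YWRG U=WORR F=GGGY D=OBYO B=BRYB
Query 1: D[1] = B
Query 2: U[3] = R
Query 3: R[3] = G
Query 4: B[1] = R
Query 5: L[3] = W

Answer: B R G R W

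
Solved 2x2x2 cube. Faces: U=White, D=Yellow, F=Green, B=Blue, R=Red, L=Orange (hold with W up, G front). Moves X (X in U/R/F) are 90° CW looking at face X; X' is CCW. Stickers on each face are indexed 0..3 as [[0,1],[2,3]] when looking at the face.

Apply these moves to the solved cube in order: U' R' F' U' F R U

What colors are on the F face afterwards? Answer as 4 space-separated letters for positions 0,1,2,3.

Answer: G W G G

Derivation:
After move 1 (U'): U=WWWW F=OOGG R=GGRR B=RRBB L=BBOO
After move 2 (R'): R=GRGR U=WBWR F=OWGW D=YOYG B=YRYB
After move 3 (F'): F=WWOG U=WBGG R=ORYR D=BOYG L=BROW
After move 4 (U'): U=BGWG F=BROG R=WWYR B=ORYB L=YROW
After move 5 (F): F=OBGR U=BGWR R=WWGR D=YWYG L=YBOO
After move 6 (R): R=GWRW U=BBWR F=OWGG D=YYYO B=RRGB
After move 7 (U): U=WBRB F=GWGG R=RRRW B=YBGB L=OWOO
Query: F face = GWGG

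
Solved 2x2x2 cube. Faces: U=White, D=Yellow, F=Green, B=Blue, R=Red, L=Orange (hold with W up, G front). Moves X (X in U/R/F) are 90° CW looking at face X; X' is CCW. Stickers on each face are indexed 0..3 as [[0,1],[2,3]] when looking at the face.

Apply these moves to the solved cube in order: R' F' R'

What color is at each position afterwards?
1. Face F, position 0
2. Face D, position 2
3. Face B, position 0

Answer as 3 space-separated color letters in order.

After move 1 (R'): R=RRRR U=WBWB F=GWGW D=YGYG B=YBYB
After move 2 (F'): F=WWGG U=WBRR R=GRYR D=OOYG L=OBOW
After move 3 (R'): R=RRGY U=WYRY F=WBGR D=OWYG B=GBOB
Query 1: F[0] = W
Query 2: D[2] = Y
Query 3: B[0] = G

Answer: W Y G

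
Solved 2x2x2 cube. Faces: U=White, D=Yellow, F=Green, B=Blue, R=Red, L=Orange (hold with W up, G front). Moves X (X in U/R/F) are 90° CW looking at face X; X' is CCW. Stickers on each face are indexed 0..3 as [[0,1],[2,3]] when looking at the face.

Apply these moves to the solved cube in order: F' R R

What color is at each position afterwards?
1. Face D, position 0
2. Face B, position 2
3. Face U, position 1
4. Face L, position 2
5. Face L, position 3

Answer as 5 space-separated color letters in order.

After move 1 (F'): F=GGGG U=WWRR R=YRYR D=OOYY L=OWOW
After move 2 (R): R=YYRR U=WGRG F=GOGY D=OBYB B=RBWB
After move 3 (R): R=RYRY U=WORY F=GBGB D=OWYR B=GBGB
Query 1: D[0] = O
Query 2: B[2] = G
Query 3: U[1] = O
Query 4: L[2] = O
Query 5: L[3] = W

Answer: O G O O W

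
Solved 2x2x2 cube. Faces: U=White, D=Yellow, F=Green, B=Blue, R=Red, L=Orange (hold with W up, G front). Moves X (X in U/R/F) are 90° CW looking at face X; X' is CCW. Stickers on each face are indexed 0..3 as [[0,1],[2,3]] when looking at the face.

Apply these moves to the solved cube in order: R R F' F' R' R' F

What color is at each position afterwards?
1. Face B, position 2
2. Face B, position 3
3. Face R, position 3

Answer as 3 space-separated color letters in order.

Answer: G B O

Derivation:
After move 1 (R): R=RRRR U=WGWG F=GYGY D=YBYB B=WBWB
After move 2 (R): R=RRRR U=WYWY F=GBGB D=YWYW B=GBGB
After move 3 (F'): F=BBGG U=WYRR R=WRYR D=OOYW L=OYOW
After move 4 (F'): F=BGBG U=WYWY R=OROR D=YWYW L=OROR
After move 5 (R'): R=RROO U=WGWG F=BYBY D=YGYG B=WBWB
After move 6 (R'): R=RORO U=WWWW F=BGBG D=YYYY B=GBGB
After move 7 (F): F=BBGG U=WWRR R=WOWO D=RRYY L=OYOY
Query 1: B[2] = G
Query 2: B[3] = B
Query 3: R[3] = O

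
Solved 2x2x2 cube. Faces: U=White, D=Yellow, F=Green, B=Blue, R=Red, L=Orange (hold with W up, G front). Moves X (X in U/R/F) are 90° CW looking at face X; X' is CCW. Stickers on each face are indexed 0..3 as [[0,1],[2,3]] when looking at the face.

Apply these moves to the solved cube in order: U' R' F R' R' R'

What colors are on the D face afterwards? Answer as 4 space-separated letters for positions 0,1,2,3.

After move 1 (U'): U=WWWW F=OOGG R=GGRR B=RRBB L=BBOO
After move 2 (R'): R=GRGR U=WBWR F=OWGW D=YOYG B=YRYB
After move 3 (F): F=GOWW U=WBOB R=WRRR D=GGYG L=BYOO
After move 4 (R'): R=RRWR U=WYOY F=GBWB D=GOYW B=GRGB
After move 5 (R'): R=RRRW U=WGOG F=GYWY D=GBYB B=WROB
After move 6 (R'): R=RWRR U=WOOW F=GGWG D=GYYY B=BRBB
Query: D face = GYYY

Answer: G Y Y Y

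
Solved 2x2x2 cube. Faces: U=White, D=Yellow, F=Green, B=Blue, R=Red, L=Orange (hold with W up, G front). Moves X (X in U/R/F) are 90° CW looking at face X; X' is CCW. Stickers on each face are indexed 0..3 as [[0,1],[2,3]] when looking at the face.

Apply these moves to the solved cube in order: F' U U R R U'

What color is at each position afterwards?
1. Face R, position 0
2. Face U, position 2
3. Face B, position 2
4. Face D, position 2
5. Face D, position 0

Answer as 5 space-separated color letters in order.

After move 1 (F'): F=GGGG U=WWRR R=YRYR D=OOYY L=OWOW
After move 2 (U): U=RWRW F=YRGG R=BBYR B=OWBB L=GGOW
After move 3 (U): U=RRWW F=BBGG R=OWYR B=GGBB L=YROW
After move 4 (R): R=YORW U=RBWG F=BOGY D=OBYG B=WGRB
After move 5 (R): R=RYWO U=ROWY F=BBGG D=ORYW B=GGBB
After move 6 (U'): U=OYRW F=YRGG R=BBWO B=RYBB L=GGOW
Query 1: R[0] = B
Query 2: U[2] = R
Query 3: B[2] = B
Query 4: D[2] = Y
Query 5: D[0] = O

Answer: B R B Y O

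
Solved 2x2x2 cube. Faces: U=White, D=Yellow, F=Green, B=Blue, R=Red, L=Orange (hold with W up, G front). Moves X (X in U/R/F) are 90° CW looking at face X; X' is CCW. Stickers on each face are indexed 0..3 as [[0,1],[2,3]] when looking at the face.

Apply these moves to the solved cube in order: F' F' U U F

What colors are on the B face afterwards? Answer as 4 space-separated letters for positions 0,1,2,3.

After move 1 (F'): F=GGGG U=WWRR R=YRYR D=OOYY L=OWOW
After move 2 (F'): F=GGGG U=WWYY R=OROR D=WWYY L=OROR
After move 3 (U): U=YWYW F=ORGG R=BBOR B=ORBB L=GGOR
After move 4 (U): U=YYWW F=BBGG R=OROR B=GGBB L=OROR
After move 5 (F): F=GBGB U=YYRR R=WRWR D=OOYY L=OWOW
Query: B face = GGBB

Answer: G G B B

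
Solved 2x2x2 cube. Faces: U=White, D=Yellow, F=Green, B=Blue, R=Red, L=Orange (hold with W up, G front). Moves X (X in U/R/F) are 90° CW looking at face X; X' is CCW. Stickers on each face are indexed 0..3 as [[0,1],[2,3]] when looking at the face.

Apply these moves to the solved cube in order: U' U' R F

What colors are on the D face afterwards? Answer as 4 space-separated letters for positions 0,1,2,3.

Answer: R R Y G

Derivation:
After move 1 (U'): U=WWWW F=OOGG R=GGRR B=RRBB L=BBOO
After move 2 (U'): U=WWWW F=BBGG R=OORR B=GGBB L=RROO
After move 3 (R): R=RORO U=WBWG F=BYGY D=YBYG B=WGWB
After move 4 (F): F=GBYY U=WBOR R=WOGO D=RRYG L=RYOB
Query: D face = RRYG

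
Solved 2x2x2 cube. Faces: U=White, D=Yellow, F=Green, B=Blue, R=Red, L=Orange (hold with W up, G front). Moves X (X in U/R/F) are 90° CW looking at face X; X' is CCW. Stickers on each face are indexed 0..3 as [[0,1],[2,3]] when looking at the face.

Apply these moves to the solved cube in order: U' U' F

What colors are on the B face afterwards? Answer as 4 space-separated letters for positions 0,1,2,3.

Answer: G G B B

Derivation:
After move 1 (U'): U=WWWW F=OOGG R=GGRR B=RRBB L=BBOO
After move 2 (U'): U=WWWW F=BBGG R=OORR B=GGBB L=RROO
After move 3 (F): F=GBGB U=WWOR R=WOWR D=ROYY L=RYOY
Query: B face = GGBB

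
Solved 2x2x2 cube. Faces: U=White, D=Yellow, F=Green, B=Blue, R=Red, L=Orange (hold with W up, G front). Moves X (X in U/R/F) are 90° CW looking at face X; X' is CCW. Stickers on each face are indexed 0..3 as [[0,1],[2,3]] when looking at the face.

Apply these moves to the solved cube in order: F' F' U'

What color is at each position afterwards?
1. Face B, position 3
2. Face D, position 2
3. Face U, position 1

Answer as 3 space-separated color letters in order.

Answer: B Y Y

Derivation:
After move 1 (F'): F=GGGG U=WWRR R=YRYR D=OOYY L=OWOW
After move 2 (F'): F=GGGG U=WWYY R=OROR D=WWYY L=OROR
After move 3 (U'): U=WYWY F=ORGG R=GGOR B=ORBB L=BBOR
Query 1: B[3] = B
Query 2: D[2] = Y
Query 3: U[1] = Y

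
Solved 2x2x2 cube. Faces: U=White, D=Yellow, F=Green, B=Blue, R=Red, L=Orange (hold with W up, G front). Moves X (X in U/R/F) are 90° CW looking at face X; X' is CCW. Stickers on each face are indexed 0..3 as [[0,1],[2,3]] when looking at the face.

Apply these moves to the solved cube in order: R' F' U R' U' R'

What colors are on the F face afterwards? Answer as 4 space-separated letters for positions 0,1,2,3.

After move 1 (R'): R=RRRR U=WBWB F=GWGW D=YGYG B=YBYB
After move 2 (F'): F=WWGG U=WBRR R=GRYR D=OOYG L=OBOW
After move 3 (U): U=RWRB F=GRGG R=YBYR B=OBYB L=WWOW
After move 4 (R'): R=BRYY U=RYRO F=GWGB D=ORYG B=GBOB
After move 5 (U'): U=YORR F=WWGB R=GWYY B=BROB L=GBOW
After move 6 (R'): R=WYGY U=YORB F=WOGR D=OWYB B=GRRB
Query: F face = WOGR

Answer: W O G R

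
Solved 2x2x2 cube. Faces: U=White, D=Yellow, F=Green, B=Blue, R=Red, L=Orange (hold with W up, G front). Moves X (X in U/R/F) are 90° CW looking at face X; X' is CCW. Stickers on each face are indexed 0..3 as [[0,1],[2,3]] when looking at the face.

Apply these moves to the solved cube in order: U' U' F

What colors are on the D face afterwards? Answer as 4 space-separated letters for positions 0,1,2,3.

After move 1 (U'): U=WWWW F=OOGG R=GGRR B=RRBB L=BBOO
After move 2 (U'): U=WWWW F=BBGG R=OORR B=GGBB L=RROO
After move 3 (F): F=GBGB U=WWOR R=WOWR D=ROYY L=RYOY
Query: D face = ROYY

Answer: R O Y Y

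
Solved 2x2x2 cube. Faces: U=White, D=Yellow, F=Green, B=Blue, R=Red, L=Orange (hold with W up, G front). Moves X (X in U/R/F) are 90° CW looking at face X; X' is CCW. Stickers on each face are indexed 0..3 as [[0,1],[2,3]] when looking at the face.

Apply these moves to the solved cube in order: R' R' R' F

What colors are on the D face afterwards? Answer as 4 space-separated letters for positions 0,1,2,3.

Answer: R R Y B

Derivation:
After move 1 (R'): R=RRRR U=WBWB F=GWGW D=YGYG B=YBYB
After move 2 (R'): R=RRRR U=WYWY F=GBGB D=YWYW B=GBGB
After move 3 (R'): R=RRRR U=WGWG F=GYGY D=YBYB B=WBWB
After move 4 (F): F=GGYY U=WGOO R=WRGR D=RRYB L=OYOB
Query: D face = RRYB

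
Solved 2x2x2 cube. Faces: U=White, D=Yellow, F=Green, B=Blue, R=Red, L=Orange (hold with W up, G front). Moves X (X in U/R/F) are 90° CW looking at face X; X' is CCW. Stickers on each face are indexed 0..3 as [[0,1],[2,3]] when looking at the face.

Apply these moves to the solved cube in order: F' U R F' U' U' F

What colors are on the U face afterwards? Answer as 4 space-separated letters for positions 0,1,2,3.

Answer: R Y R B

Derivation:
After move 1 (F'): F=GGGG U=WWRR R=YRYR D=OOYY L=OWOW
After move 2 (U): U=RWRW F=YRGG R=BBYR B=OWBB L=GGOW
After move 3 (R): R=YBRB U=RRRG F=YOGY D=OBYO B=WWWB
After move 4 (F'): F=OYYG U=RRYR R=BBOB D=GWYO L=GGOR
After move 5 (U'): U=RRRY F=GGYG R=OYOB B=BBWB L=WWOR
After move 6 (U'): U=RYRR F=WWYG R=GGOB B=OYWB L=BBOR
After move 7 (F): F=YWGW U=RYRB R=RGRB D=OGYO L=BGOW
Query: U face = RYRB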